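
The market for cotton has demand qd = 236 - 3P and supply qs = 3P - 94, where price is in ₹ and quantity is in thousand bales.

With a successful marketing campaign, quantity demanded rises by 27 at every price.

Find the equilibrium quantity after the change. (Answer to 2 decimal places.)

Original equilibrium: 236 - 3P = 3P - 94 gives 330 = 6P, so P = 55 and q = 71.
After the shift, demand is qd = 263 - 3P and supply is qs = 3P - 94.
New equilibrium: 263 - 3P = 3P - 94 ⇒ 357 = 6P ⇒ P = 59.5, q = 84.5.

84.50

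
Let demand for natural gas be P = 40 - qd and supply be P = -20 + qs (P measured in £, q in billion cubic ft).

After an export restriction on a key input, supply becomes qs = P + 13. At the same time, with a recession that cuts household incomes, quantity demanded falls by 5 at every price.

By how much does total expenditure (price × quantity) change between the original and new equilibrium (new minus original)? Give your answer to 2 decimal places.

Before the shock: 40 - P = P + 20 ⇒ 20 = 2P ⇒ P = 10, q = 30.
After the shift, demand is qd = 35 - P and supply is qs = P + 13.
Equate the new curves: 35 - P = P + 13, giving 22 = 2P, P = 11, q = 24.
Expenditure moves from 10×30 = 300 to 11×24 = 264; change = -36.00.

-36.00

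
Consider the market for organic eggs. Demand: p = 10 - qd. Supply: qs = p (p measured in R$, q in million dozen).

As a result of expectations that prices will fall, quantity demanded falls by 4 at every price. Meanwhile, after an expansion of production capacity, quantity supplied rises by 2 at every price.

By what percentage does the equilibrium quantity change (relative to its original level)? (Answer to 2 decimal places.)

Solve the original market: 10 - p = p, hence p = 5 and q = 5.
With the change applied: demand qd = 6 - p, supply qs = p + 2.
Equate the new curves: 6 - p = p + 2, giving 4 = 2p, p = 2, q = 4.
%Δq = (4 − 5) / 5 × 100 = -20.00%.

-20.00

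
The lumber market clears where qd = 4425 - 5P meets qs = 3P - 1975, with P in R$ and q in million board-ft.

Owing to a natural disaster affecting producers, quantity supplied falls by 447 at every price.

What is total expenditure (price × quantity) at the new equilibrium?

124636.796875

Solve the original market: 4425 - 5P = 3P - 1975, hence P = 800 and q = 425.
The new curves are qd = 4425 - 5P (demand) and qs = 3P - 2422 (supply).
Equate the new curves: 4425 - 5P = 3P - 2422, giving 6847 = 8P, P = 855.875, q = 145.625.
New expenditure = 855.875 × 145.625 = 124636.796875.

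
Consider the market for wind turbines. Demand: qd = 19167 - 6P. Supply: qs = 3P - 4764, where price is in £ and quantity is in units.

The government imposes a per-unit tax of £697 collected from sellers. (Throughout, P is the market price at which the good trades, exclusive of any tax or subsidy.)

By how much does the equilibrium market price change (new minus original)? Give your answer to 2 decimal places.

+232.33

Original equilibrium: 19167 - 6P = 3P - 4764 gives 23931 = 9P, so P = 2659 and q = 3213.
Since sellers keep the price net of the tax, the effective supply curve becomes qs = 3P - 6855.
Setting them equal: 19167 - 6P = 3P - 6855 → 26022 = 9P, so P = 8674/3 ≈ 2891.3333 and q = 1819.
ΔP = 2891.3333 − 2659 = +232.33.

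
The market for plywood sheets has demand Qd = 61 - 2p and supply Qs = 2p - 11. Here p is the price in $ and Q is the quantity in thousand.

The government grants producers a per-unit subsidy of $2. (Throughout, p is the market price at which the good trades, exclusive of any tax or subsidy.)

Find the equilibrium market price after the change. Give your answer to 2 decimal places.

17.00

Before the shock: 61 - 2p = 2p - 11 ⇒ 72 = 4p ⇒ p = 18, Q = 25.
Since sellers receive the price plus the subsidy, the effective supply curve becomes Qs = 2p - 7.
Clearing the new market: 61 - 2p = 2p - 7, so p = 17 and Q = 27.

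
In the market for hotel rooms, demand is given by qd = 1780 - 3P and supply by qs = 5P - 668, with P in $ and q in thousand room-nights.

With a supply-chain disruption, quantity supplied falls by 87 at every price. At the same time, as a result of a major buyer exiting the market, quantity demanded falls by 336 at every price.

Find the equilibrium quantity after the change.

619.375

Before the shock: 1780 - 3P = 5P - 668 ⇒ 2448 = 8P ⇒ P = 306, q = 862.
After the shift, demand is qd = 1444 - 3P and supply is qs = 5P - 755.
Equate the new curves: 1444 - 3P = 5P - 755, giving 2199 = 8P, P = 274.875, q = 619.375.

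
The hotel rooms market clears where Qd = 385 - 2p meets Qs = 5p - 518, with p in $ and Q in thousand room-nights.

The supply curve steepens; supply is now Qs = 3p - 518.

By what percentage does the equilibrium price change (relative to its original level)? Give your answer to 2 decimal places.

Initially, 385 - 2p = 5p - 518, so 903 = 7p and p = 129, Q = 127.
The shock moves the curves to Qd = 385 - 2p and Qs = 3p - 518.
New equilibrium: 385 - 2p = 3p - 518 ⇒ 903 = 5p ⇒ p = 180.6, Q = 23.8.
%Δp = (180.6 − 129) / 129 × 100 = +40.00%.

+40.00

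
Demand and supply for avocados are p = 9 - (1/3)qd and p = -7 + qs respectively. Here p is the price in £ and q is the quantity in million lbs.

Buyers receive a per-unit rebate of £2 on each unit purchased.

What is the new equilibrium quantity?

13.5

Solve the original market: 27 - 3p = p + 7, hence p = 5 and q = 12.
Since buyers' out-of-pocket price is the market price minus the rebate, the effective demand curve becomes qd = 33 - 3p.
New equilibrium: 33 - 3p = p + 7 ⇒ 26 = 4p ⇒ p = 6.5, q = 13.5.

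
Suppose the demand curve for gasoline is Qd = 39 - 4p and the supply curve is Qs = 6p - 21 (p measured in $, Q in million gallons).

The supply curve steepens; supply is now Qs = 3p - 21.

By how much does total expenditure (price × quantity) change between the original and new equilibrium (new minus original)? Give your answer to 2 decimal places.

Original equilibrium: 39 - 4p = 6p - 21 gives 60 = 10p, so p = 6 and Q = 15.
The new curves are Qd = 39 - 4p (demand) and Qs = 3p - 21 (supply).
Clearing the new market: 39 - 4p = 3p - 21, so p = 60/7 ≈ 8.5714 and Q = 33/7 ≈ 4.7143.
Expenditure moves from 6×15 = 90 to 8.5714×4.7143 = 40.4082; change = -49.59.

-49.59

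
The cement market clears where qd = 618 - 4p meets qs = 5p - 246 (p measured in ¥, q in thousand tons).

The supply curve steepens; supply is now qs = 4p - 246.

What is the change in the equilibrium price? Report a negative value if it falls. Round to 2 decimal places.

Original equilibrium: 618 - 4p = 5p - 246 gives 864 = 9p, so p = 96 and q = 234.
After the shift, demand is qd = 618 - 4p and supply is qs = 4p - 246.
Clearing the new market: 618 - 4p = 4p - 246, so p = 108 and q = 186.
Δp = 108 − 96 = +12.00.

+12.00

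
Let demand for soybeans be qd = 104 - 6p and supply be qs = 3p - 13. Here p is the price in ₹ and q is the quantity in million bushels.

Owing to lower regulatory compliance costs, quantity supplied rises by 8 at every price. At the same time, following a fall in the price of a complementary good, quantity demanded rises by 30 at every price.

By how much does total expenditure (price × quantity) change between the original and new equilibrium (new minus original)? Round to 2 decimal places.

Original equilibrium: 104 - 6p = 3p - 13 gives 117 = 9p, so p = 13 and q = 26.
With the change applied: demand qd = 134 - 6p, supply qs = 3p - 5.
Equate the new curves: 134 - 6p = 3p - 5, giving 139 = 9p, p = 139/9 ≈ 15.4444, q = 124/3 ≈ 41.3333.
Expenditure moves from 13×26 = 338 to 15.4444×41.3333 = 638.3704; change = +300.37.

+300.37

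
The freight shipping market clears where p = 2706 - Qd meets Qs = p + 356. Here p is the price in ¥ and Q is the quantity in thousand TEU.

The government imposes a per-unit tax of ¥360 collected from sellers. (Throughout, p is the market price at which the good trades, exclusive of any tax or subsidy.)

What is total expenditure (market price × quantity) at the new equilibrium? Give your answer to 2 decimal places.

Solve the original market: 2706 - p = p + 356, hence p = 1175 and Q = 1531.
Since sellers keep the price net of the tax, the effective supply curve becomes Qs = p - 4.
Setting them equal: 2706 - p = p - 4 → 2710 = 2p, so p = 1355 and Q = 1351.
New expenditure = 1355 × 1351 = 1830605.00.

1830605.00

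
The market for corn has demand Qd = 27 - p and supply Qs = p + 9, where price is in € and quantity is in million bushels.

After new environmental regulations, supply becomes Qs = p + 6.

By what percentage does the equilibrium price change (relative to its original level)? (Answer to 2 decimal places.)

Before the shock: 27 - p = p + 9 ⇒ 18 = 2p ⇒ p = 9, Q = 18.
The new curves are Qd = 27 - p (demand) and Qs = p + 6 (supply).
New equilibrium: 27 - p = p + 6 ⇒ 21 = 2p ⇒ p = 10.5, Q = 16.5.
%Δp = (10.5 − 9) / 9 × 100 = +16.67%.

+16.67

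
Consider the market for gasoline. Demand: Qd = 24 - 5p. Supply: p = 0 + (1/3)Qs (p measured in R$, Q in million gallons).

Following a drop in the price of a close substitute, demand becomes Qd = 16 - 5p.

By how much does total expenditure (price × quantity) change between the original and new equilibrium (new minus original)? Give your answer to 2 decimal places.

Original equilibrium: 24 - 5p = 3p gives 24 = 8p, so p = 3 and Q = 9.
The new curves are Qd = 16 - 5p (demand) and Qs = 3p (supply).
New equilibrium: 16 - 5p = 3p ⇒ 16 = 8p ⇒ p = 2, Q = 6.
Expenditure moves from 3×9 = 27 to 2×6 = 12; change = -15.00.

-15.00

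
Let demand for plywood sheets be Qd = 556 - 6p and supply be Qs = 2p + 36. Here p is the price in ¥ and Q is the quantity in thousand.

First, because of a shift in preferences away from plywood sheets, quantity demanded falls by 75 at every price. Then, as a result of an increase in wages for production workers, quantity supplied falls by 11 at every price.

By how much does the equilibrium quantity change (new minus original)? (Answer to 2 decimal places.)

Solve the original market: 556 - 6p = 2p + 36, hence p = 65 and Q = 166.
The new curves are Qd = 481 - 6p (demand) and Qs = 2p + 25 (supply).
Equate the new curves: 481 - 6p = 2p + 25, giving 456 = 8p, p = 57, Q = 139.
ΔQ = 139 − 166 = -27.00.

-27.00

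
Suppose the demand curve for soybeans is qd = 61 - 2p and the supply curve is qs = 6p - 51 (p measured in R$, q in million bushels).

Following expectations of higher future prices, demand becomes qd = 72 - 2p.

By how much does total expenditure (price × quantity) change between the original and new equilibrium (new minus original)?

+172.21875

Solve the original market: 61 - 2p = 6p - 51, hence p = 14 and q = 33.
The new curves are qd = 72 - 2p (demand) and qs = 6p - 51 (supply).
Setting them equal: 72 - 2p = 6p - 51 → 123 = 8p, so p = 15.375 and q = 41.25.
Expenditure moves from 14×33 = 462 to 15.375×41.25 = 634.21875; change = +172.21875.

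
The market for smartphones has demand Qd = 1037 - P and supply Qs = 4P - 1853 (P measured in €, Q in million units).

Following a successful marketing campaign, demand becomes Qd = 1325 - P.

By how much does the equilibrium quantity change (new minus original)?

Solve the original market: 1037 - P = 4P - 1853, hence P = 578 and Q = 459.
The new curves are Qd = 1325 - P (demand) and Qs = 4P - 1853 (supply).
Clearing the new market: 1325 - P = 4P - 1853, so P = 635.6 and Q = 689.4.
ΔQ = 689.4 − 459 = +230.4.

+230.4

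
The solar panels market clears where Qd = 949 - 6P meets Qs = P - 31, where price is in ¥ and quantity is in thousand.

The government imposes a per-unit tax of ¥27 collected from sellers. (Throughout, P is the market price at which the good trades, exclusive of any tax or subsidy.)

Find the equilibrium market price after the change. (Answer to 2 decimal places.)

Solve the original market: 949 - 6P = P - 31, hence P = 140 and Q = 109.
Since sellers keep the price net of the tax, the effective supply curve becomes Qs = P - 58.
Equate the new curves: 949 - 6P = P - 58, giving 1007 = 7P, P = 1007/7 ≈ 143.8571, Q = 601/7 ≈ 85.8571.

143.86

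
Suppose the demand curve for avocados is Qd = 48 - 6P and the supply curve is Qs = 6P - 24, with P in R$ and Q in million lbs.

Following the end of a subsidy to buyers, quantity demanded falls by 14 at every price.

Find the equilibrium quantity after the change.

Original equilibrium: 48 - 6P = 6P - 24 gives 72 = 12P, so P = 6 and Q = 12.
The new curves are Qd = 34 - 6P (demand) and Qs = 6P - 24 (supply).
New equilibrium: 34 - 6P = 6P - 24 ⇒ 58 = 12P ⇒ P = 29/6 ≈ 4.8333, Q = 5.

5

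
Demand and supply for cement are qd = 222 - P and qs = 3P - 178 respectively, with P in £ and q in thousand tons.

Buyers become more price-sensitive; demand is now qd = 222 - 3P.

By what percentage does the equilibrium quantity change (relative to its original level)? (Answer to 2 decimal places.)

Original equilibrium: 222 - P = 3P - 178 gives 400 = 4P, so P = 100 and q = 122.
The shock moves the curves to qd = 222 - 3P and qs = 3P - 178.
Clearing the new market: 222 - 3P = 3P - 178, so P = 200/3 ≈ 66.6667 and q = 22.
%Δq = (22 − 122) / 122 × 100 = -81.97%.

-81.97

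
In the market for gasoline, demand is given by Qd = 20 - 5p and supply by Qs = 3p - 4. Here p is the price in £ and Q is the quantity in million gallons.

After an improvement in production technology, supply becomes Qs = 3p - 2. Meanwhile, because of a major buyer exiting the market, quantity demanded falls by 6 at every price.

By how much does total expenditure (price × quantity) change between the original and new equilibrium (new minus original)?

Before the shock: 20 - 5p = 3p - 4 ⇒ 24 = 8p ⇒ p = 3, Q = 5.
After the shift, demand is Qd = 14 - 5p and supply is Qs = 3p - 2.
Clearing the new market: 14 - 5p = 3p - 2, so p = 2 and Q = 4.
Expenditure moves from 3×5 = 15 to 2×4 = 8; change = -7.

-7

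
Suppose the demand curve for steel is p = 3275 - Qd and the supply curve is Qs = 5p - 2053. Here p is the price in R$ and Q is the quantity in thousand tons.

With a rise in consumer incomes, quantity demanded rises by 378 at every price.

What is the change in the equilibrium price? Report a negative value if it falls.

+63

Before the shock: 3275 - p = 5p - 2053 ⇒ 5328 = 6p ⇒ p = 888, Q = 2387.
After the shift, demand is Qd = 3653 - p and supply is Qs = 5p - 2053.
Equate the new curves: 3653 - p = 5p - 2053, giving 5706 = 6p, p = 951, Q = 2702.
Δp = 951 − 888 = +63.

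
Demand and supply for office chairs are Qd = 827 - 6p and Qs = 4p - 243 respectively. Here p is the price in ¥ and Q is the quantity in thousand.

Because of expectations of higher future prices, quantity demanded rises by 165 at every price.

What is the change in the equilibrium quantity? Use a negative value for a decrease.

+66

Before the shock: 827 - 6p = 4p - 243 ⇒ 1070 = 10p ⇒ p = 107, Q = 185.
The new curves are Qd = 992 - 6p (demand) and Qs = 4p - 243 (supply).
Clearing the new market: 992 - 6p = 4p - 243, so p = 123.5 and Q = 251.
ΔQ = 251 − 185 = +66.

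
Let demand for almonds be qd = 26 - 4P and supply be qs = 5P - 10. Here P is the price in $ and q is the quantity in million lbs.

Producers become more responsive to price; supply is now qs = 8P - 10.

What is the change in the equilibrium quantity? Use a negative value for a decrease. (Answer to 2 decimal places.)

+4.00

Original equilibrium: 26 - 4P = 5P - 10 gives 36 = 9P, so P = 4 and q = 10.
After the shift, demand is qd = 26 - 4P and supply is qs = 8P - 10.
New equilibrium: 26 - 4P = 8P - 10 ⇒ 36 = 12P ⇒ P = 3, q = 14.
Δq = 14 − 10 = +4.00.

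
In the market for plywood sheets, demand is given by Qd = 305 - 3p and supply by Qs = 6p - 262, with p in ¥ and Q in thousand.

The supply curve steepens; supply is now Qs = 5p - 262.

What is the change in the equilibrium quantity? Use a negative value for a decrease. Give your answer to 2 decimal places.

-23.63

Solve the original market: 305 - 3p = 6p - 262, hence p = 63 and Q = 116.
The shock moves the curves to Qd = 305 - 3p and Qs = 5p - 262.
New equilibrium: 305 - 3p = 5p - 262 ⇒ 567 = 8p ⇒ p = 70.875, Q = 92.375.
ΔQ = 92.375 − 116 = -23.63.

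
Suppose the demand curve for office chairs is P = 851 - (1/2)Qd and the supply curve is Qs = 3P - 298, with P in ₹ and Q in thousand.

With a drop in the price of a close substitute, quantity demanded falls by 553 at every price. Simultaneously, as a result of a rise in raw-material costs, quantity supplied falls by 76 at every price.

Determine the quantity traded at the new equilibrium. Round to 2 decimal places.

Initially, 1702 - 2P = 3P - 298, so 2000 = 5P and P = 400, Q = 902.
The new curves are Qd = 1149 - 2P (demand) and Qs = 3P - 374 (supply).
Equate the new curves: 1149 - 2P = 3P - 374, giving 1523 = 5P, P = 304.6, Q = 539.8.

539.80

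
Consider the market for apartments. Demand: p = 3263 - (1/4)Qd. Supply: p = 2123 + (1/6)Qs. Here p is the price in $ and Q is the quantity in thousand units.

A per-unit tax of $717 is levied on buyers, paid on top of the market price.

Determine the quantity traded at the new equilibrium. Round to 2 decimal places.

1015.20

Solve the original market: 13052 - 4p = 6p - 12738, hence p = 2579 and Q = 2736.
Since buyers pay the price plus the tax, the effective demand curve becomes Qd = 10184 - 4p.
New equilibrium: 10184 - 4p = 6p - 12738 ⇒ 22922 = 10p ⇒ p = 2292.2, Q = 1015.2.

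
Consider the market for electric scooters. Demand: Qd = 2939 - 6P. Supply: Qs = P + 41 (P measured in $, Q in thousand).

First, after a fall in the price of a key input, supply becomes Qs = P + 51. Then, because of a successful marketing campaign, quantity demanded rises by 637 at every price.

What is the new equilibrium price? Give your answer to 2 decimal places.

Original equilibrium: 2939 - 6P = P + 41 gives 2898 = 7P, so P = 414 and Q = 455.
The shock moves the curves to Qd = 3576 - 6P and Qs = P + 51.
Clearing the new market: 3576 - 6P = P + 51, so P = 3525/7 ≈ 503.5714 and Q = 3882/7 ≈ 554.5714.

503.57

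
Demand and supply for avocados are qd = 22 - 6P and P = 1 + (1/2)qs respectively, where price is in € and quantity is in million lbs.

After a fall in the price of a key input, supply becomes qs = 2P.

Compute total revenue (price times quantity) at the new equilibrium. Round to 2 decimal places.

Solve the original market: 22 - 6P = 2P - 2, hence P = 3 and q = 4.
The new curves are qd = 22 - 6P (demand) and qs = 2P (supply).
Setting them equal: 22 - 6P = 2P → 22 = 8P, so P = 2.75 and q = 5.5.
New expenditure = 2.75 × 5.5 = 15.13.

15.13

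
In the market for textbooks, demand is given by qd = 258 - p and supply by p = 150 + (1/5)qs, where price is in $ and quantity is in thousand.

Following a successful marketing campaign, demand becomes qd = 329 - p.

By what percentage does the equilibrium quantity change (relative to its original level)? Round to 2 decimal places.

+65.74

Initially, 258 - p = 5p - 750, so 1008 = 6p and p = 168, q = 90.
The new curves are qd = 329 - p (demand) and qs = 5p - 750 (supply).
Clearing the new market: 329 - p = 5p - 750, so p = 1079/6 ≈ 179.8333 and q = 895/6 ≈ 149.1667.
%Δq = (149.1667 − 90) / 90 × 100 = +65.74%.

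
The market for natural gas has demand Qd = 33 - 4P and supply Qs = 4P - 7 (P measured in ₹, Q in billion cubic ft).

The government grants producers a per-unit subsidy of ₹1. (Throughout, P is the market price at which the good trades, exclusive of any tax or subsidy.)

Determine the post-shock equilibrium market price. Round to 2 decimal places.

Before the shock: 33 - 4P = 4P - 7 ⇒ 40 = 8P ⇒ P = 5, Q = 13.
Since sellers receive the price plus the subsidy, the effective supply curve becomes Qs = 4P - 3.
New equilibrium: 33 - 4P = 4P - 3 ⇒ 36 = 8P ⇒ P = 4.5, Q = 15.

4.50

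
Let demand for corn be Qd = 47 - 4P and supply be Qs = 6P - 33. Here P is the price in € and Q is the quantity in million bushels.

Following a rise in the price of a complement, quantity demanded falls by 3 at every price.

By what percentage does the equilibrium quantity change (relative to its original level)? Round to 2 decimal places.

-12.00

Solve the original market: 47 - 4P = 6P - 33, hence P = 8 and Q = 15.
With the change applied: demand Qd = 44 - 4P, supply Qs = 6P - 33.
Setting them equal: 44 - 4P = 6P - 33 → 77 = 10P, so P = 7.7 and Q = 13.2.
%ΔQ = (13.2 − 15) / 15 × 100 = -12.00%.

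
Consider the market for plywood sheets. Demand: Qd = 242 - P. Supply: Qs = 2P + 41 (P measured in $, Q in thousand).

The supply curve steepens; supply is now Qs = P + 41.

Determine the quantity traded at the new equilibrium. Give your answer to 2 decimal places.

Initially, 242 - P = 2P + 41, so 201 = 3P and P = 67, Q = 175.
The new curves are Qd = 242 - P (demand) and Qs = P + 41 (supply).
Setting them equal: 242 - P = P + 41 → 201 = 2P, so P = 100.5 and Q = 141.5.

141.50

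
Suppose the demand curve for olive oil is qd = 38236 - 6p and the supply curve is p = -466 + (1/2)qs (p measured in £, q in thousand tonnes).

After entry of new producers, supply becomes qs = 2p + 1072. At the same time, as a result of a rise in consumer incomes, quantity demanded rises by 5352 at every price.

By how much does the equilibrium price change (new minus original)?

+651.5

Initially, 38236 - 6p = 2p + 932, so 37304 = 8p and p = 4663, q = 10258.
With the change applied: demand qd = 43588 - 6p, supply qs = 2p + 1072.
Equate the new curves: 43588 - 6p = 2p + 1072, giving 42516 = 8p, p = 5314.5, q = 11701.
Δp = 5314.5 − 4663 = +651.5.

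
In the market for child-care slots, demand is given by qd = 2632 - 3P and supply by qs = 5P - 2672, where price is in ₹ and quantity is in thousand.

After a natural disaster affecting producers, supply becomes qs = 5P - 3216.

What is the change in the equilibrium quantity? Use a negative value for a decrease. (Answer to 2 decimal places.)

Original equilibrium: 2632 - 3P = 5P - 2672 gives 5304 = 8P, so P = 663 and q = 643.
With the change applied: demand qd = 2632 - 3P, supply qs = 5P - 3216.
Setting them equal: 2632 - 3P = 5P - 3216 → 5848 = 8P, so P = 731 and q = 439.
Δq = 439 − 643 = -204.00.

-204.00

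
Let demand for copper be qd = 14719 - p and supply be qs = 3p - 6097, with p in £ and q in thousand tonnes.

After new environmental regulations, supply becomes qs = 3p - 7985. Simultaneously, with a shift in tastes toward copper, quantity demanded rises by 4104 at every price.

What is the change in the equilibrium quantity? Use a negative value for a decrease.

Original equilibrium: 14719 - p = 3p - 6097 gives 20816 = 4p, so p = 5204 and q = 9515.
The shock moves the curves to qd = 18823 - p and qs = 3p - 7985.
Equate the new curves: 18823 - p = 3p - 7985, giving 26808 = 4p, p = 6702, q = 12121.
Δq = 12121 − 9515 = +2606.

+2606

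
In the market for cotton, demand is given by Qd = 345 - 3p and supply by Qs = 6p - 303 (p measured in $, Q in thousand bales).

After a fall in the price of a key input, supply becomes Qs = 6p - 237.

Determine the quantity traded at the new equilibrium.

Original equilibrium: 345 - 3p = 6p - 303 gives 648 = 9p, so p = 72 and Q = 129.
The shock moves the curves to Qd = 345 - 3p and Qs = 6p - 237.
Clearing the new market: 345 - 3p = 6p - 237, so p = 194/3 ≈ 64.6667 and Q = 151.

151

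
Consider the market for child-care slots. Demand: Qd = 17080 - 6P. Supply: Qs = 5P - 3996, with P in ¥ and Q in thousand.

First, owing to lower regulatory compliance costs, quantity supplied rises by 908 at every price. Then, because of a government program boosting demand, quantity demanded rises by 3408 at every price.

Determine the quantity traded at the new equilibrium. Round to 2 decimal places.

7628.36

Original equilibrium: 17080 - 6P = 5P - 3996 gives 21076 = 11P, so P = 1916 and Q = 5584.
With the change applied: demand Qd = 20488 - 6P, supply Qs = 5P - 3088.
Clearing the new market: 20488 - 6P = 5P - 3088, so P = 23576/11 ≈ 2143.2727 and Q = 83912/11 ≈ 7628.3636.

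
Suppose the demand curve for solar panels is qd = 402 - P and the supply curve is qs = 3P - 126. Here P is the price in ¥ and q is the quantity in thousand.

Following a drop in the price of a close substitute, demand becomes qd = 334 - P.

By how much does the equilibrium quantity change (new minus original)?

Initially, 402 - P = 3P - 126, so 528 = 4P and P = 132, q = 270.
After the shift, demand is qd = 334 - P and supply is qs = 3P - 126.
Equate the new curves: 334 - P = 3P - 126, giving 460 = 4P, P = 115, q = 219.
Δq = 219 − 270 = -51.

-51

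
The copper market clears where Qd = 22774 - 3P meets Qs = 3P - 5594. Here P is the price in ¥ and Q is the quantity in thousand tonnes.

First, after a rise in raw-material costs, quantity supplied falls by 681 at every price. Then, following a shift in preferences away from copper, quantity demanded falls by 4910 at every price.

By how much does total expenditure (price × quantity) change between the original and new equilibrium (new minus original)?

-17301280.75

Before the shock: 22774 - 3P = 3P - 5594 ⇒ 28368 = 6P ⇒ P = 4728, Q = 8590.
The new curves are Qd = 17864 - 3P (demand) and Qs = 3P - 6275 (supply).
Setting them equal: 17864 - 3P = 3P - 6275 → 24139 = 6P, so P = 24139/6 ≈ 4023.1667 and Q = 5794.5.
Expenditure moves from 4728×8590 = 40613520 to 4023.1667×5794.5 = 23312239.25; change = -17301280.75.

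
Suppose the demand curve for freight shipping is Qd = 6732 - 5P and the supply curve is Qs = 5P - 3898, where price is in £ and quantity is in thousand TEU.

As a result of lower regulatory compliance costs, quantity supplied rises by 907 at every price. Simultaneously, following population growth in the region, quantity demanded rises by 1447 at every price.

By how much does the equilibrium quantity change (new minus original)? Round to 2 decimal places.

Initially, 6732 - 5P = 5P - 3898, so 10630 = 10P and P = 1063, Q = 1417.
After the shift, demand is Qd = 8179 - 5P and supply is Qs = 5P - 2991.
New equilibrium: 8179 - 5P = 5P - 2991 ⇒ 11170 = 10P ⇒ P = 1117, Q = 2594.
ΔQ = 2594 − 1417 = +1177.00.

+1177.00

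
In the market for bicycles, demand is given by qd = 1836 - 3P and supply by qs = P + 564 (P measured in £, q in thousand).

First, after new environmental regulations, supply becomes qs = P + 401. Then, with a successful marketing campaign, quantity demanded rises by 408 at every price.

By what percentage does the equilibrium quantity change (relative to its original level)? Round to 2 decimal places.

Original equilibrium: 1836 - 3P = P + 564 gives 1272 = 4P, so P = 318 and q = 882.
With the change applied: demand qd = 2244 - 3P, supply qs = P + 401.
Equate the new curves: 2244 - 3P = P + 401, giving 1843 = 4P, P = 460.75, q = 861.75.
%Δq = (861.75 − 882) / 882 × 100 = -2.30%.

-2.30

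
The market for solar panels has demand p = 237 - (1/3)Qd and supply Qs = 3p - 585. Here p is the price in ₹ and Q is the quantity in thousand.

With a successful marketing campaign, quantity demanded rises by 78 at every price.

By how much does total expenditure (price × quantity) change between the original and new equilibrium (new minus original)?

+9750

Original equilibrium: 711 - 3p = 3p - 585 gives 1296 = 6p, so p = 216 and Q = 63.
After the shift, demand is Qd = 789 - 3p and supply is Qs = 3p - 585.
Clearing the new market: 789 - 3p = 3p - 585, so p = 229 and Q = 102.
Expenditure moves from 216×63 = 13608 to 229×102 = 23358; change = +9750.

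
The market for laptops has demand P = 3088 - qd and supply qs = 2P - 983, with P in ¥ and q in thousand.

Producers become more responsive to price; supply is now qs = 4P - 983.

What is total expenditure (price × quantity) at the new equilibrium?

Original equilibrium: 3088 - P = 2P - 983 gives 4071 = 3P, so P = 1357 and q = 1731.
The new curves are qd = 3088 - P (demand) and qs = 4P - 983 (supply).
New equilibrium: 3088 - P = 4P - 983 ⇒ 4071 = 5P ⇒ P = 814.2, q = 2273.8.
New expenditure = 814.2 × 2273.8 = 1851327.96.

1851327.96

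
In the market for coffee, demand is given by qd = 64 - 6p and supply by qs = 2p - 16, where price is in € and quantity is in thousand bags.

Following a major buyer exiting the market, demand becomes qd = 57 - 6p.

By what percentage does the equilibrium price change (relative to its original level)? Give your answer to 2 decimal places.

-8.75

Before the shock: 64 - 6p = 2p - 16 ⇒ 80 = 8p ⇒ p = 10, q = 4.
The new curves are qd = 57 - 6p (demand) and qs = 2p - 16 (supply).
Equate the new curves: 57 - 6p = 2p - 16, giving 73 = 8p, p = 9.125, q = 2.25.
%Δp = (9.125 − 10) / 10 × 100 = -8.75%.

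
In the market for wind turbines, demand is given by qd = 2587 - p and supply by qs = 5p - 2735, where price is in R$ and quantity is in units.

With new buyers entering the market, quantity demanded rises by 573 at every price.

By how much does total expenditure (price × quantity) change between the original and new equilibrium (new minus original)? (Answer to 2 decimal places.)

+631493.75

Initially, 2587 - p = 5p - 2735, so 5322 = 6p and p = 887, q = 1700.
The shock moves the curves to qd = 3160 - p and qs = 5p - 2735.
Clearing the new market: 3160 - p = 5p - 2735, so p = 982.5 and q = 2177.5.
Expenditure moves from 887×1700 = 1507900 to 982.5×2177.5 = 2139393.75; change = +631493.75.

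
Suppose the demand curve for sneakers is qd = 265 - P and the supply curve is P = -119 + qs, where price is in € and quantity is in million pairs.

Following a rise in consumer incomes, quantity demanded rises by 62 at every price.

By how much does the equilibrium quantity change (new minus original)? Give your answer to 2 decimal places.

+31.00

Initially, 265 - P = P + 119, so 146 = 2P and P = 73, q = 192.
The shock moves the curves to qd = 327 - P and qs = P + 119.
Setting them equal: 327 - P = P + 119 → 208 = 2P, so P = 104 and q = 223.
Δq = 223 − 192 = +31.00.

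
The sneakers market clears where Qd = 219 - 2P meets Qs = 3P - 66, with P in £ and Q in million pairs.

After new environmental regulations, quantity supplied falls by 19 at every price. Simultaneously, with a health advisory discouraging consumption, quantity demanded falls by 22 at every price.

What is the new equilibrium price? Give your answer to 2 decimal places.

Solve the original market: 219 - 2P = 3P - 66, hence P = 57 and Q = 105.
After the shift, demand is Qd = 197 - 2P and supply is Qs = 3P - 85.
New equilibrium: 197 - 2P = 3P - 85 ⇒ 282 = 5P ⇒ P = 56.4, Q = 84.2.

56.40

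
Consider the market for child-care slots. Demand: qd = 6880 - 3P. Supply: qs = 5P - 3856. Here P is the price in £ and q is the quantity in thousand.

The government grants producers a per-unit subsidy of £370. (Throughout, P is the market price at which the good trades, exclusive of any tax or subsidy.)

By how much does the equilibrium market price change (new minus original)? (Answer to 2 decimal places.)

-231.25

Solve the original market: 6880 - 3P = 5P - 3856, hence P = 1342 and q = 2854.
Since sellers receive the price plus the subsidy, the effective supply curve becomes qs = 5P - 2006.
Setting them equal: 6880 - 3P = 5P - 2006 → 8886 = 8P, so P = 1110.75 and q = 3547.75.
ΔP = 1110.75 − 1342 = -231.25.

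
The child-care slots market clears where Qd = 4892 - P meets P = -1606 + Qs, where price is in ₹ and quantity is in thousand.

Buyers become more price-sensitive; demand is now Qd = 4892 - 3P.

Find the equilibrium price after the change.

821.5

Original equilibrium: 4892 - P = P + 1606 gives 3286 = 2P, so P = 1643 and Q = 3249.
With the change applied: demand Qd = 4892 - 3P, supply Qs = P + 1606.
Setting them equal: 4892 - 3P = P + 1606 → 3286 = 4P, so P = 821.5 and Q = 2427.5.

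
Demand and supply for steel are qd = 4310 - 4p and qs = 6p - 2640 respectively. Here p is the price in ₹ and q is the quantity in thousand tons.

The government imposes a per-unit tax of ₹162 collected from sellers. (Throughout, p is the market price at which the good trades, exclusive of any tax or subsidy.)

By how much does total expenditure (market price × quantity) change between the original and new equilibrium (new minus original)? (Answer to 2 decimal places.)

Before the shock: 4310 - 4p = 6p - 2640 ⇒ 6950 = 10p ⇒ p = 695, q = 1530.
Since sellers keep the price net of the tax, the effective supply curve becomes qs = 6p - 3612.
Equate the new curves: 4310 - 4p = 6p - 3612, giving 7922 = 10p, p = 792.2, q = 1141.2.
Expenditure moves from 695×1530 = 1063350 to 792.2×1141.2 = 904058.64; change = -159291.36.

-159291.36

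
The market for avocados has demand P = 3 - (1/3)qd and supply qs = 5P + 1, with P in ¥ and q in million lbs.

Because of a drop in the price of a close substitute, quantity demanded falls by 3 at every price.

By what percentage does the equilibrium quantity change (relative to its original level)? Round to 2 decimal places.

Before the shock: 9 - 3P = 5P + 1 ⇒ 8 = 8P ⇒ P = 1, q = 6.
The new curves are qd = 6 - 3P (demand) and qs = 5P + 1 (supply).
New equilibrium: 6 - 3P = 5P + 1 ⇒ 5 = 8P ⇒ P = 0.625, q = 4.125.
%Δq = (4.125 − 6) / 6 × 100 = -31.25%.

-31.25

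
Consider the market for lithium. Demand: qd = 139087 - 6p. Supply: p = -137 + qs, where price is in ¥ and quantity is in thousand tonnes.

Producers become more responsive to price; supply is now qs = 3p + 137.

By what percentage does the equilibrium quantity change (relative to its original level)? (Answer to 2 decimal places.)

Before the shock: 139087 - 6p = p + 137 ⇒ 138950 = 7p ⇒ p = 19850, q = 19987.
The shock moves the curves to qd = 139087 - 6p and qs = 3p + 137.
Setting them equal: 139087 - 6p = 3p + 137 → 138950 = 9p, so p = 138950/9 ≈ 15438.8889 and q = 139361/3 ≈ 46453.6667.
%Δq = (46453.6667 − 19987) / 19987 × 100 = +132.42%.

+132.42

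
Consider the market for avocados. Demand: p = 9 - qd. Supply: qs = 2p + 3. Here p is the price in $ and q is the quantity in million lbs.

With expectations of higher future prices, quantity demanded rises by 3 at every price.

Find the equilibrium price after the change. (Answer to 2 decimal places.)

Before the shock: 9 - p = 2p + 3 ⇒ 6 = 3p ⇒ p = 2, q = 7.
With the change applied: demand qd = 12 - p, supply qs = 2p + 3.
Clearing the new market: 12 - p = 2p + 3, so p = 3 and q = 9.

3.00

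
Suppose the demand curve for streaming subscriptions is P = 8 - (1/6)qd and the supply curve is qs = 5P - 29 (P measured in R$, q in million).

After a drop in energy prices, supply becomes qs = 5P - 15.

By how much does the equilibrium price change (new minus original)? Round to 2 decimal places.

-1.27

Original equilibrium: 48 - 6P = 5P - 29 gives 77 = 11P, so P = 7 and q = 6.
The shock moves the curves to qd = 48 - 6P and qs = 5P - 15.
New equilibrium: 48 - 6P = 5P - 15 ⇒ 63 = 11P ⇒ P = 63/11 ≈ 5.7273, q = 150/11 ≈ 13.6364.
ΔP = 5.7273 − 7 = -1.27.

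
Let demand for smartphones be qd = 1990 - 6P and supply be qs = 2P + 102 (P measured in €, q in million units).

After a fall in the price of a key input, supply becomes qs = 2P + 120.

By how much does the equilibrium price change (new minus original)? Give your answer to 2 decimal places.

-2.25

Solve the original market: 1990 - 6P = 2P + 102, hence P = 236 and q = 574.
The shock moves the curves to qd = 1990 - 6P and qs = 2P + 120.
Clearing the new market: 1990 - 6P = 2P + 120, so P = 233.75 and q = 587.5.
ΔP = 233.75 − 236 = -2.25.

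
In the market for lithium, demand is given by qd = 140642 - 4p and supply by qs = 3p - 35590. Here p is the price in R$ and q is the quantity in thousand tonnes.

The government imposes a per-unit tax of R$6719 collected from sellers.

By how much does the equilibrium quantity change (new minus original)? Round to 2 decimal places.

Initially, 140642 - 4p = 3p - 35590, so 176232 = 7p and p = 25176, q = 39938.
Since sellers keep the price net of the tax, the effective supply curve becomes qs = 3p - 55747.
New equilibrium: 140642 - 4p = 3p - 55747 ⇒ 196389 = 7p ⇒ p = 196389/7 ≈ 28055.5714, q = 198938/7 ≈ 28419.7143.
Δq = 28419.7143 − 39938 = -11518.29.

-11518.29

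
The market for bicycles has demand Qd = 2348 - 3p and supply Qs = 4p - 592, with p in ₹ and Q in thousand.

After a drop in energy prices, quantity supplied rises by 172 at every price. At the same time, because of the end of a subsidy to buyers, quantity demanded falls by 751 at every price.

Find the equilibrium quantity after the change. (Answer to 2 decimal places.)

732.57

Before the shock: 2348 - 3p = 4p - 592 ⇒ 2940 = 7p ⇒ p = 420, Q = 1088.
With the change applied: demand Qd = 1597 - 3p, supply Qs = 4p - 420.
Setting them equal: 1597 - 3p = 4p - 420 → 2017 = 7p, so p = 2017/7 ≈ 288.1429 and Q = 5128/7 ≈ 732.5714.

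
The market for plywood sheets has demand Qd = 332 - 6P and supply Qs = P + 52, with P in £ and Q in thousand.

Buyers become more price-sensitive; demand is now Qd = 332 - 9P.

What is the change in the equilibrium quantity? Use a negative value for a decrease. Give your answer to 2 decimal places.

Solve the original market: 332 - 6P = P + 52, hence P = 40 and Q = 92.
With the change applied: demand Qd = 332 - 9P, supply Qs = P + 52.
New equilibrium: 332 - 9P = P + 52 ⇒ 280 = 10P ⇒ P = 28, Q = 80.
ΔQ = 80 − 92 = -12.00.

-12.00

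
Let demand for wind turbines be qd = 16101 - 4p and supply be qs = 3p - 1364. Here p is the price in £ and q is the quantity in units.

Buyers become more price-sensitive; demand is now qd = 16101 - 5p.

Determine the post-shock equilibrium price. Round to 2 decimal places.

2183.13

Before the shock: 16101 - 4p = 3p - 1364 ⇒ 17465 = 7p ⇒ p = 2495, q = 6121.
With the change applied: demand qd = 16101 - 5p, supply qs = 3p - 1364.
Equate the new curves: 16101 - 5p = 3p - 1364, giving 17465 = 8p, p = 2183.125, q = 5185.375.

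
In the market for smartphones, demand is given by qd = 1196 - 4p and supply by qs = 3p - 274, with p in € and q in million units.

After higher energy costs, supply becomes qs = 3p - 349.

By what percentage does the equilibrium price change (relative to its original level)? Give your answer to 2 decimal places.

+5.10

Initially, 1196 - 4p = 3p - 274, so 1470 = 7p and p = 210, q = 356.
The shock moves the curves to qd = 1196 - 4p and qs = 3p - 349.
Setting them equal: 1196 - 4p = 3p - 349 → 1545 = 7p, so p = 1545/7 ≈ 220.7143 and q = 2192/7 ≈ 313.1429.
%Δp = (220.7143 − 210) / 210 × 100 = +5.10%.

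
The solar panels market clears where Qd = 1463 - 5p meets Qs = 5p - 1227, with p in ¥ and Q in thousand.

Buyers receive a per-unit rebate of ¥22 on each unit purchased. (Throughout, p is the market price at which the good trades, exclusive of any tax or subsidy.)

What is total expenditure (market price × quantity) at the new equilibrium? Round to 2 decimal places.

48440.00

Solve the original market: 1463 - 5p = 5p - 1227, hence p = 269 and Q = 118.
Since buyers' out-of-pocket price is the market price minus the rebate, the effective demand curve becomes Qd = 1573 - 5p.
Clearing the new market: 1573 - 5p = 5p - 1227, so p = 280 and Q = 173.
New expenditure = 280 × 173 = 48440.00.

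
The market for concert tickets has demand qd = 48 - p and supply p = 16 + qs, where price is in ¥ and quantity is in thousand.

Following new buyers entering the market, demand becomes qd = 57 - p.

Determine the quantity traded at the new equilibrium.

20.5

Solve the original market: 48 - p = p - 16, hence p = 32 and q = 16.
The shock moves the curves to qd = 57 - p and qs = p - 16.
Equate the new curves: 57 - p = p - 16, giving 73 = 2p, p = 36.5, q = 20.5.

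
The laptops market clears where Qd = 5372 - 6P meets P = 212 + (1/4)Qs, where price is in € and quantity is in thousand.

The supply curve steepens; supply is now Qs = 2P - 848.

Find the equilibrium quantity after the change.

Original equilibrium: 5372 - 6P = 4P - 848 gives 6220 = 10P, so P = 622 and Q = 1640.
The new curves are Qd = 5372 - 6P (demand) and Qs = 2P - 848 (supply).
New equilibrium: 5372 - 6P = 2P - 848 ⇒ 6220 = 8P ⇒ P = 777.5, Q = 707.

707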